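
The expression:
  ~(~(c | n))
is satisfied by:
  {n: True, c: True}
  {n: True, c: False}
  {c: True, n: False}


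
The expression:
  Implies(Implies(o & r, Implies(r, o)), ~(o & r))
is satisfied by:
  {o: False, r: False}
  {r: True, o: False}
  {o: True, r: False}


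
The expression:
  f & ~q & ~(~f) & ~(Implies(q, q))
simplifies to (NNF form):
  False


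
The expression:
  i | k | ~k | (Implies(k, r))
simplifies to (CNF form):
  True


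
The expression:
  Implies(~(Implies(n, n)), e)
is always true.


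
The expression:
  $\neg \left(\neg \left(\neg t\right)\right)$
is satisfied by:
  {t: False}


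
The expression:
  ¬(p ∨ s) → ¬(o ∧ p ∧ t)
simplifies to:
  True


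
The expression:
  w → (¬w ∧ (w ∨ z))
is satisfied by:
  {w: False}


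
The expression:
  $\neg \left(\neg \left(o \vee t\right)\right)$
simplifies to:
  $o \vee t$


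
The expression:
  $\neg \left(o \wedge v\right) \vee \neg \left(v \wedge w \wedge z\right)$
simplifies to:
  $\neg o \vee \neg v \vee \neg w \vee \neg z$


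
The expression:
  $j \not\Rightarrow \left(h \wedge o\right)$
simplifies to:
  $j \wedge \left(\neg h \vee \neg o\right)$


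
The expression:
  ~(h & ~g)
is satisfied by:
  {g: True, h: False}
  {h: False, g: False}
  {h: True, g: True}


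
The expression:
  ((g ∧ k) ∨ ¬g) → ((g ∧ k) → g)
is always true.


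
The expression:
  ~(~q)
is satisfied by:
  {q: True}


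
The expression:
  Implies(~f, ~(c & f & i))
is always true.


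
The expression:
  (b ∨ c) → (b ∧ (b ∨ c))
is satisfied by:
  {b: True, c: False}
  {c: False, b: False}
  {c: True, b: True}


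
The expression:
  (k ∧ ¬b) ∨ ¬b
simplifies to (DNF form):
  ¬b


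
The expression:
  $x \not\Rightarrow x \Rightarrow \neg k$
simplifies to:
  $\text{True}$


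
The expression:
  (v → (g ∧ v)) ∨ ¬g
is always true.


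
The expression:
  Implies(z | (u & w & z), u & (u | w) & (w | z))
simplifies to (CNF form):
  u | ~z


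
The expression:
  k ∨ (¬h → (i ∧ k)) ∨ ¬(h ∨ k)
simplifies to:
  True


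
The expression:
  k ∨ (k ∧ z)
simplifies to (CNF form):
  k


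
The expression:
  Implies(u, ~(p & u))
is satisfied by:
  {p: False, u: False}
  {u: True, p: False}
  {p: True, u: False}


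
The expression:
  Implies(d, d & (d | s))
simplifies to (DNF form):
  True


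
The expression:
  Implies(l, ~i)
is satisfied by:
  {l: False, i: False}
  {i: True, l: False}
  {l: True, i: False}


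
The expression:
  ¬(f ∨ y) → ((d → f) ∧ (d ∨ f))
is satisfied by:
  {y: True, f: True}
  {y: True, f: False}
  {f: True, y: False}


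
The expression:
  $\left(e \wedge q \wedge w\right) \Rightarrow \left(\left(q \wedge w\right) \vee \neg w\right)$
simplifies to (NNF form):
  $\text{True}$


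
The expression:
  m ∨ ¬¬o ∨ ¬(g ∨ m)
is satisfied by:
  {o: True, m: True, g: False}
  {o: True, g: False, m: False}
  {m: True, g: False, o: False}
  {m: False, g: False, o: False}
  {o: True, m: True, g: True}
  {o: True, g: True, m: False}
  {m: True, g: True, o: False}


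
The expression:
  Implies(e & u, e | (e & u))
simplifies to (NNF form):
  True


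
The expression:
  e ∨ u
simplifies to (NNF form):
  e ∨ u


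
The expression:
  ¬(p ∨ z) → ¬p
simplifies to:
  True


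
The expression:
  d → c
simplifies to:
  c ∨ ¬d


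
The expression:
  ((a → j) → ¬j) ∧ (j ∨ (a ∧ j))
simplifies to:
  False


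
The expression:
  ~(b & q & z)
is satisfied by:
  {q: False, z: False, b: False}
  {b: True, q: False, z: False}
  {z: True, q: False, b: False}
  {b: True, z: True, q: False}
  {q: True, b: False, z: False}
  {b: True, q: True, z: False}
  {z: True, q: True, b: False}


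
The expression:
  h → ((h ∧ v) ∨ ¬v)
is always true.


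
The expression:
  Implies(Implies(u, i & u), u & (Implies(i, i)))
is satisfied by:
  {u: True}


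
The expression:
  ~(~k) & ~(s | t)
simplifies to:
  k & ~s & ~t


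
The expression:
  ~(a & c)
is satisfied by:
  {c: False, a: False}
  {a: True, c: False}
  {c: True, a: False}


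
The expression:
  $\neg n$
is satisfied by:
  {n: False}


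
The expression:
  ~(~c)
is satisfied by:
  {c: True}


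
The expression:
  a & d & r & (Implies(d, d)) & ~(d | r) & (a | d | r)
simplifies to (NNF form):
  False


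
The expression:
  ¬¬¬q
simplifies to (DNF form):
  ¬q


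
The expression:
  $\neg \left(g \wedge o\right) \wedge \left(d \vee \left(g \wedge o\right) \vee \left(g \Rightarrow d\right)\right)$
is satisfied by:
  {d: True, o: False, g: False}
  {o: False, g: False, d: False}
  {d: True, o: True, g: False}
  {o: True, d: False, g: False}
  {g: True, d: True, o: False}


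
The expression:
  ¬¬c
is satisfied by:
  {c: True}


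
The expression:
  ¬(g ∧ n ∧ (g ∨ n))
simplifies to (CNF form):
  ¬g ∨ ¬n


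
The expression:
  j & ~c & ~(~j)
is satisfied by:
  {j: True, c: False}


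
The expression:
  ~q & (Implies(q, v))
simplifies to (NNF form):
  ~q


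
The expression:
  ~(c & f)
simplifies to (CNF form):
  ~c | ~f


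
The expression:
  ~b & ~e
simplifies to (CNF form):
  ~b & ~e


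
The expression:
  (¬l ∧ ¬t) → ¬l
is always true.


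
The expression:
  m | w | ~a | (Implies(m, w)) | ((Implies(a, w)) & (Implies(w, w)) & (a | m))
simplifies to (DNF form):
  True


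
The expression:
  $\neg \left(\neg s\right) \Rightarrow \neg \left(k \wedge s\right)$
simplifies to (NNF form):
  $\neg k \vee \neg s$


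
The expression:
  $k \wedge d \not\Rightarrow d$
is never true.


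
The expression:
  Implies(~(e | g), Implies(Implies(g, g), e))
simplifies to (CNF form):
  e | g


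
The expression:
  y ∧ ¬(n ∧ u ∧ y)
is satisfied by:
  {y: True, u: False, n: False}
  {n: True, y: True, u: False}
  {u: True, y: True, n: False}


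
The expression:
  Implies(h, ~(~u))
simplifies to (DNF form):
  u | ~h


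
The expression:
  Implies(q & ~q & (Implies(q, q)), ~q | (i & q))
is always true.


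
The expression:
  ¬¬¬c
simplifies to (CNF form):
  ¬c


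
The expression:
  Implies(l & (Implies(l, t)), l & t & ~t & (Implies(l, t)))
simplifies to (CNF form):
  ~l | ~t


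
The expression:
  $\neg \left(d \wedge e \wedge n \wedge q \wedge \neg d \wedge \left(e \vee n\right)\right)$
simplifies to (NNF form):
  $\text{True}$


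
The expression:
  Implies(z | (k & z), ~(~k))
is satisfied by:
  {k: True, z: False}
  {z: False, k: False}
  {z: True, k: True}


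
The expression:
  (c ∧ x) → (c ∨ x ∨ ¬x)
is always true.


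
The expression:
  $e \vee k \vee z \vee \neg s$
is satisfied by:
  {k: True, z: True, e: True, s: False}
  {k: True, z: True, s: False, e: False}
  {k: True, e: True, s: False, z: False}
  {k: True, s: False, e: False, z: False}
  {z: True, e: True, s: False, k: False}
  {z: True, s: False, e: False, k: False}
  {e: True, z: False, s: False, k: False}
  {z: False, s: False, e: False, k: False}
  {z: True, k: True, s: True, e: True}
  {z: True, k: True, s: True, e: False}
  {k: True, s: True, e: True, z: False}
  {k: True, s: True, z: False, e: False}
  {e: True, s: True, z: True, k: False}
  {s: True, z: True, k: False, e: False}
  {s: True, e: True, k: False, z: False}


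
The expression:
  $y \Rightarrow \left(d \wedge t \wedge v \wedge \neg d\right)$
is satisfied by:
  {y: False}


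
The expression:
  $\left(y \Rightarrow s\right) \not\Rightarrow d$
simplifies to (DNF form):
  $\left(s \wedge \neg d\right) \vee \left(\neg d \wedge \neg y\right)$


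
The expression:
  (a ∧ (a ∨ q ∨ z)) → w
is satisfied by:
  {w: True, a: False}
  {a: False, w: False}
  {a: True, w: True}


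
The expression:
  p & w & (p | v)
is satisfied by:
  {p: True, w: True}


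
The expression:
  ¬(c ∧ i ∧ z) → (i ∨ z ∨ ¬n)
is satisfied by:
  {i: True, z: True, n: False}
  {i: True, z: False, n: False}
  {z: True, i: False, n: False}
  {i: False, z: False, n: False}
  {i: True, n: True, z: True}
  {i: True, n: True, z: False}
  {n: True, z: True, i: False}


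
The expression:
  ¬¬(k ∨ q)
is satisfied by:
  {k: True, q: True}
  {k: True, q: False}
  {q: True, k: False}


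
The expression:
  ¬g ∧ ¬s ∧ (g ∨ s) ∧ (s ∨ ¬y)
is never true.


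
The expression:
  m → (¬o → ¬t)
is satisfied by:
  {o: True, m: False, t: False}
  {m: False, t: False, o: False}
  {o: True, t: True, m: False}
  {t: True, m: False, o: False}
  {o: True, m: True, t: False}
  {m: True, o: False, t: False}
  {o: True, t: True, m: True}


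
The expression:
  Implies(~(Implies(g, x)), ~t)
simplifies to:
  x | ~g | ~t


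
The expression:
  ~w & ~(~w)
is never true.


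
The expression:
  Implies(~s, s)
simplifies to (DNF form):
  s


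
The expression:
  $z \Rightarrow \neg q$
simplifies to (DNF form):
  $\neg q \vee \neg z$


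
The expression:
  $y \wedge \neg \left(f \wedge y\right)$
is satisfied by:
  {y: True, f: False}


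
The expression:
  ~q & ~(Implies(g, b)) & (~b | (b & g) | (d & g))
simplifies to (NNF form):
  g & ~b & ~q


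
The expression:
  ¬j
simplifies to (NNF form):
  ¬j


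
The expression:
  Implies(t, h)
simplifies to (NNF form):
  h | ~t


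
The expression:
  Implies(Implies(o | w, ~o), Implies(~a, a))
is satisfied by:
  {a: True, o: True}
  {a: True, o: False}
  {o: True, a: False}


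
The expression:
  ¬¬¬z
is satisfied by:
  {z: False}


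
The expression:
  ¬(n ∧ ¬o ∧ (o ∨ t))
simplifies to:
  o ∨ ¬n ∨ ¬t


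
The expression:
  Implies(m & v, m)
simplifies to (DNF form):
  True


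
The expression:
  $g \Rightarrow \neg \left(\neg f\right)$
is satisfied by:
  {f: True, g: False}
  {g: False, f: False}
  {g: True, f: True}


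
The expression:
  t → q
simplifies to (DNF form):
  q ∨ ¬t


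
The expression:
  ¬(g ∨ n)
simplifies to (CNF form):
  ¬g ∧ ¬n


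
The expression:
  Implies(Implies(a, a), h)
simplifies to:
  h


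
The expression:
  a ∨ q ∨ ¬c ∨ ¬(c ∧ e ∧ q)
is always true.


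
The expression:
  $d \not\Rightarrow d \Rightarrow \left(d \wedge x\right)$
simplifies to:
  $\text{True}$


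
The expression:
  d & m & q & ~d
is never true.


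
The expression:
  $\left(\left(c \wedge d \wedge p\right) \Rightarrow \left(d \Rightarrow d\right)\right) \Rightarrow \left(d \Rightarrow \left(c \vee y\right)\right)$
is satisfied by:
  {y: True, c: True, d: False}
  {y: True, c: False, d: False}
  {c: True, y: False, d: False}
  {y: False, c: False, d: False}
  {y: True, d: True, c: True}
  {y: True, d: True, c: False}
  {d: True, c: True, y: False}


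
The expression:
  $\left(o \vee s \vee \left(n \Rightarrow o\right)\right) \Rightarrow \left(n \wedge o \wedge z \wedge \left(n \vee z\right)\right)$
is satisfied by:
  {z: True, n: True, s: False, o: False}
  {n: True, z: False, s: False, o: False}
  {z: True, o: True, n: True, s: False}
  {z: True, o: True, n: True, s: True}


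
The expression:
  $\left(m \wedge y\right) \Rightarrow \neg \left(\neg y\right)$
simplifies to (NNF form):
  $\text{True}$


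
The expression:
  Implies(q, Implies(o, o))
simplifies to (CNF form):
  True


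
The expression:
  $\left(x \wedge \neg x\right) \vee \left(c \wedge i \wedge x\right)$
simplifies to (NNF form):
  $c \wedge i \wedge x$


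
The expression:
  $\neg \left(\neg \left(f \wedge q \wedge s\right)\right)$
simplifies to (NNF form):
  $f \wedge q \wedge s$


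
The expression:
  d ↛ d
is never true.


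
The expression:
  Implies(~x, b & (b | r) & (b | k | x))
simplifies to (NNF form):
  b | x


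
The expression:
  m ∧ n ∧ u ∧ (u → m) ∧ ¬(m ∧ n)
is never true.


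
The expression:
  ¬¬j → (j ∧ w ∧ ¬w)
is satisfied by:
  {j: False}


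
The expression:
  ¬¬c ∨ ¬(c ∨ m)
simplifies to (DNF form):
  c ∨ ¬m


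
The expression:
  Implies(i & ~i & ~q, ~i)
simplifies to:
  True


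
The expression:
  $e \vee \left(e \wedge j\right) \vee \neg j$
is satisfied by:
  {e: True, j: False}
  {j: False, e: False}
  {j: True, e: True}


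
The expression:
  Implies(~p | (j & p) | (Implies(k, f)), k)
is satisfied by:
  {k: True}


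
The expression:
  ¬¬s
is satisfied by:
  {s: True}


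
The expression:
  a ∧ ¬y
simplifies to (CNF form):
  a ∧ ¬y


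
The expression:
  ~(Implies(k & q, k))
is never true.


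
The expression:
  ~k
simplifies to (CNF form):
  ~k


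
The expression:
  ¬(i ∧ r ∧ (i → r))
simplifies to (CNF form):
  ¬i ∨ ¬r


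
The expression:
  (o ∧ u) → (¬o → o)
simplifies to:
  True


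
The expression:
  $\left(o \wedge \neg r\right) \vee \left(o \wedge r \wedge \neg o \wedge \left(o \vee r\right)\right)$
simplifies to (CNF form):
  $o \wedge \neg r$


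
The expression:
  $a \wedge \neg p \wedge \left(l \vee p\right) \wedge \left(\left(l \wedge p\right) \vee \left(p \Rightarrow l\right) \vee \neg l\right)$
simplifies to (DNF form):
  $a \wedge l \wedge \neg p$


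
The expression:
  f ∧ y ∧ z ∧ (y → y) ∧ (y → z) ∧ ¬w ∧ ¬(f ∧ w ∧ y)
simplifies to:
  f ∧ y ∧ z ∧ ¬w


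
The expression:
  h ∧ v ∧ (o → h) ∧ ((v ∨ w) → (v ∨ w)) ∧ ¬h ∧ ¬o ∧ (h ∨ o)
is never true.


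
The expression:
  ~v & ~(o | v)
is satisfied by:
  {v: False, o: False}


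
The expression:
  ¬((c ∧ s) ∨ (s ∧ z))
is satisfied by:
  {c: False, s: False, z: False}
  {z: True, c: False, s: False}
  {c: True, z: False, s: False}
  {z: True, c: True, s: False}
  {s: True, z: False, c: False}


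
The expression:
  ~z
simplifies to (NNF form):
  ~z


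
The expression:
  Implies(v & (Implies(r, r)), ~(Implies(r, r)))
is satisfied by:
  {v: False}


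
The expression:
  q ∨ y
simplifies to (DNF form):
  q ∨ y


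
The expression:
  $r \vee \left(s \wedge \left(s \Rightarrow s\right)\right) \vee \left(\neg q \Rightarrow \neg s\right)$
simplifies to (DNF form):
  $\text{True}$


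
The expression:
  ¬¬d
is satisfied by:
  {d: True}


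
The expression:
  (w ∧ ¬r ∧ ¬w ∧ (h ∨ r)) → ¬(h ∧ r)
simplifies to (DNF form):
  True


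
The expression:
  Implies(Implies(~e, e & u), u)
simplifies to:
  u | ~e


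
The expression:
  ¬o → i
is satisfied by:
  {i: True, o: True}
  {i: True, o: False}
  {o: True, i: False}


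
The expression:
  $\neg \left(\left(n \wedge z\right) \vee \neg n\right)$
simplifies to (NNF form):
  $n \wedge \neg z$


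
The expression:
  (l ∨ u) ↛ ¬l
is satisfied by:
  {l: True}


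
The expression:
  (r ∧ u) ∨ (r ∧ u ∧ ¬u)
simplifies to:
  r ∧ u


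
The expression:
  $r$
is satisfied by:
  {r: True}


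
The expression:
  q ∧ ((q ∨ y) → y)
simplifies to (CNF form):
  q ∧ y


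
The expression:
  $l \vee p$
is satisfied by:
  {l: True, p: True}
  {l: True, p: False}
  {p: True, l: False}


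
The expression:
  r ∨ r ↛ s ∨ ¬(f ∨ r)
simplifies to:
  r ∨ ¬f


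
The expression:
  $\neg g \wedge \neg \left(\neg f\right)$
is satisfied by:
  {f: True, g: False}


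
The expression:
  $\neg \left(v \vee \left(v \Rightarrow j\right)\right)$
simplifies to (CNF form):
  $\text{False}$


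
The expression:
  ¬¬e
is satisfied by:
  {e: True}


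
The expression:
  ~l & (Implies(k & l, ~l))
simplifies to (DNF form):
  ~l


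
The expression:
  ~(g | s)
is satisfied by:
  {g: False, s: False}


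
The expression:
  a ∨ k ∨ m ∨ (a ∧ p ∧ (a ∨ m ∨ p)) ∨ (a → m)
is always true.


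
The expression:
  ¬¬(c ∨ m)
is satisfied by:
  {c: True, m: True}
  {c: True, m: False}
  {m: True, c: False}


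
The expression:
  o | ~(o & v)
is always true.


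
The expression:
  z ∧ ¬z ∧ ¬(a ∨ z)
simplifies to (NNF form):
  False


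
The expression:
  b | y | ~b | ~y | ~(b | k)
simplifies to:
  True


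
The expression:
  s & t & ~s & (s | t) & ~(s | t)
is never true.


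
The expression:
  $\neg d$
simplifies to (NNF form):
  $\neg d$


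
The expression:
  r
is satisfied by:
  {r: True}


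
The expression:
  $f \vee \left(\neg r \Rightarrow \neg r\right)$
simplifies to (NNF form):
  $\text{True}$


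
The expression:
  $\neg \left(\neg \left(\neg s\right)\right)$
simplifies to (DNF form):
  $\neg s$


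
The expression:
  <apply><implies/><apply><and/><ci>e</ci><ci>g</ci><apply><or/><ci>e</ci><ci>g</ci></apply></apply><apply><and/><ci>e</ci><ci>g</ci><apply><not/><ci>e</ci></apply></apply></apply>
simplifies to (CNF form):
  <apply><or/><apply><not/><ci>e</ci></apply><apply><not/><ci>g</ci></apply></apply>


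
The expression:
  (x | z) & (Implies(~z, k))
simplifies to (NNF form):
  z | (k & x)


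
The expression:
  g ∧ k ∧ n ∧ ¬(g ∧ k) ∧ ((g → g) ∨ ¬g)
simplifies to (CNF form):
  False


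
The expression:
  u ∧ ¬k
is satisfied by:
  {u: True, k: False}


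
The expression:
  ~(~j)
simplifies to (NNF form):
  j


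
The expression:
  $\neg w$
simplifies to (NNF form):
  $\neg w$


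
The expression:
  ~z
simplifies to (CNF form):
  ~z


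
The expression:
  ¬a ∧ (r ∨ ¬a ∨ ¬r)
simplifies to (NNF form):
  ¬a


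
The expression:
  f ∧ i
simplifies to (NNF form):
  f ∧ i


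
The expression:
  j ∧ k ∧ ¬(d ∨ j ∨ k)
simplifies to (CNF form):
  False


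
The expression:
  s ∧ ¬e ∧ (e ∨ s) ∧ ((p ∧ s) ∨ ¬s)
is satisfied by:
  {p: True, s: True, e: False}


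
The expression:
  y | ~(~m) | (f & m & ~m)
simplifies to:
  m | y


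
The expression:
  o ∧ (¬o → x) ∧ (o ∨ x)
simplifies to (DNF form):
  o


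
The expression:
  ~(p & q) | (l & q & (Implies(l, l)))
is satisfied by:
  {l: True, p: False, q: False}
  {p: False, q: False, l: False}
  {q: True, l: True, p: False}
  {q: True, p: False, l: False}
  {l: True, p: True, q: False}
  {p: True, l: False, q: False}
  {q: True, p: True, l: True}


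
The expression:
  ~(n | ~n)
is never true.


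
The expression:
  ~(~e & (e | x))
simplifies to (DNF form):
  e | ~x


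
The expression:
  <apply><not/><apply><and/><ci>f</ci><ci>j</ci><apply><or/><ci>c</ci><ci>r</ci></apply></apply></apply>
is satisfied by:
  {c: False, r: False, j: False, f: False}
  {r: True, f: False, c: False, j: False}
  {c: True, f: False, r: False, j: False}
  {r: True, c: True, f: False, j: False}
  {f: True, c: False, r: False, j: False}
  {f: True, r: True, c: False, j: False}
  {f: True, c: True, r: False, j: False}
  {f: True, r: True, c: True, j: False}
  {j: True, f: False, c: False, r: False}
  {j: True, r: True, f: False, c: False}
  {j: True, c: True, f: False, r: False}
  {j: True, r: True, c: True, f: False}
  {j: True, f: True, c: False, r: False}


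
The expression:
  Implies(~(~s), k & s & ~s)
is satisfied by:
  {s: False}


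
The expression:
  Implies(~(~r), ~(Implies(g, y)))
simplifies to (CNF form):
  (g | ~r) & (~r | ~y)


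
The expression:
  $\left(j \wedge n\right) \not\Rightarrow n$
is never true.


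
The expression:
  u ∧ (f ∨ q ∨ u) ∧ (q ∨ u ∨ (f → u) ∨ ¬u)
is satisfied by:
  {u: True}


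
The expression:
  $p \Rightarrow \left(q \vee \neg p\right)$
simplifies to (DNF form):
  $q \vee \neg p$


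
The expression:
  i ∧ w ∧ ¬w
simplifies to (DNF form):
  False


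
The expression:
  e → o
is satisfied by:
  {o: True, e: False}
  {e: False, o: False}
  {e: True, o: True}


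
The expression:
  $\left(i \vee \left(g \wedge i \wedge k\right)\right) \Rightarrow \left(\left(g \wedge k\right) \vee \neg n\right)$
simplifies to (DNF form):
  $\left(g \wedge k\right) \vee \neg i \vee \neg n$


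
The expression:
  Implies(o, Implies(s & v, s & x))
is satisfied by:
  {x: True, s: False, v: False, o: False}
  {x: False, s: False, v: False, o: False}
  {x: True, o: True, s: False, v: False}
  {o: True, x: False, s: False, v: False}
  {x: True, v: True, o: False, s: False}
  {v: True, o: False, s: False, x: False}
  {x: True, o: True, v: True, s: False}
  {o: True, v: True, x: False, s: False}
  {x: True, s: True, o: False, v: False}
  {s: True, o: False, v: False, x: False}
  {x: True, o: True, s: True, v: False}
  {o: True, s: True, x: False, v: False}
  {x: True, v: True, s: True, o: False}
  {v: True, s: True, o: False, x: False}
  {x: True, o: True, v: True, s: True}


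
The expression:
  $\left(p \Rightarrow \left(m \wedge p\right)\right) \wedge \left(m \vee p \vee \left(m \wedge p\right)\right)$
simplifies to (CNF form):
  $m$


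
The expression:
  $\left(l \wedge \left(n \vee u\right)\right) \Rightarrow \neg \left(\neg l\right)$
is always true.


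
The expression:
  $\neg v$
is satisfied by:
  {v: False}


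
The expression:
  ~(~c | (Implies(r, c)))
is never true.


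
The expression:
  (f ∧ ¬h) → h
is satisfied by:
  {h: True, f: False}
  {f: False, h: False}
  {f: True, h: True}


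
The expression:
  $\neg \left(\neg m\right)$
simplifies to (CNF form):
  $m$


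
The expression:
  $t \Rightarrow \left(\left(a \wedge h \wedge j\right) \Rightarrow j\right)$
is always true.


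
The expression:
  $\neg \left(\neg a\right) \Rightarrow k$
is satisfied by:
  {k: True, a: False}
  {a: False, k: False}
  {a: True, k: True}


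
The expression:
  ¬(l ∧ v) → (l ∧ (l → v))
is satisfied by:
  {v: True, l: True}


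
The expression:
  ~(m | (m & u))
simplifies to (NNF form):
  ~m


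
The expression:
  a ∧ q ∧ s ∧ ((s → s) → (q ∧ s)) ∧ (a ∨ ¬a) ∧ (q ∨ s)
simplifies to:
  a ∧ q ∧ s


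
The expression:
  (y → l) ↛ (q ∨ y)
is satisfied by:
  {q: False, y: False}


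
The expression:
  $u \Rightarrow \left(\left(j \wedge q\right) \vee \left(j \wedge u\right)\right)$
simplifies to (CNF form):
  $j \vee \neg u$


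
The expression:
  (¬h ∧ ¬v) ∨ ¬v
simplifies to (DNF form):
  ¬v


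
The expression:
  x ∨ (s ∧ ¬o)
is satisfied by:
  {x: True, s: True, o: False}
  {x: True, o: False, s: False}
  {x: True, s: True, o: True}
  {x: True, o: True, s: False}
  {s: True, o: False, x: False}


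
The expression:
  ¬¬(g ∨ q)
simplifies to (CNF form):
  g ∨ q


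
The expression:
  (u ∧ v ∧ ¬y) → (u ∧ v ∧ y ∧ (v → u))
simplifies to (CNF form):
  y ∨ ¬u ∨ ¬v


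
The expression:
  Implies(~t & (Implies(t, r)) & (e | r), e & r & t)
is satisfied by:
  {t: True, r: False, e: False}
  {t: True, e: True, r: False}
  {t: True, r: True, e: False}
  {t: True, e: True, r: True}
  {e: False, r: False, t: False}


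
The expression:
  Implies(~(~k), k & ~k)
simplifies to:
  ~k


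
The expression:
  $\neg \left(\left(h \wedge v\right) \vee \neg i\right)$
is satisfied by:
  {i: True, h: False, v: False}
  {i: True, v: True, h: False}
  {i: True, h: True, v: False}


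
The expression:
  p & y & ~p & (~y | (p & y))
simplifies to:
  False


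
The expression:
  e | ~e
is always true.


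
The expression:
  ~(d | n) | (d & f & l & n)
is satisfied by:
  {f: True, l: True, d: False, n: False}
  {f: True, d: False, l: False, n: False}
  {l: True, f: False, d: False, n: False}
  {f: False, d: False, l: False, n: False}
  {n: True, f: True, l: True, d: True}


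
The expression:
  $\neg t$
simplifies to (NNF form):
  $\neg t$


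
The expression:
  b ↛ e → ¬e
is always true.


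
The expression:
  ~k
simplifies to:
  ~k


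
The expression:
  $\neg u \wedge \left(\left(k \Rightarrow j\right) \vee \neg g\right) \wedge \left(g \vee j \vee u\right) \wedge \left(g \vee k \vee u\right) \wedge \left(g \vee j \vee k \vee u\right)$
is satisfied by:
  {g: True, j: True, u: False, k: False}
  {g: True, u: False, j: False, k: False}
  {k: True, g: True, j: True, u: False}
  {k: True, j: True, u: False, g: False}


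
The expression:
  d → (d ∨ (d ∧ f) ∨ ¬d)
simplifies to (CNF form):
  True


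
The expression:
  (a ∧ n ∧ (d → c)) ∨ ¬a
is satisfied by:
  {n: True, c: True, d: False, a: False}
  {n: True, c: False, d: False, a: False}
  {n: True, d: True, c: True, a: False}
  {n: True, d: True, c: False, a: False}
  {c: True, n: False, d: False, a: False}
  {n: False, c: False, d: False, a: False}
  {d: True, c: True, n: False, a: False}
  {d: True, n: False, c: False, a: False}
  {n: True, a: True, c: True, d: False}
  {n: True, a: True, c: False, d: False}
  {n: True, a: True, d: True, c: True}


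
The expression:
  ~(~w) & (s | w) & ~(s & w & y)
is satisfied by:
  {w: True, s: False, y: False}
  {y: True, w: True, s: False}
  {s: True, w: True, y: False}


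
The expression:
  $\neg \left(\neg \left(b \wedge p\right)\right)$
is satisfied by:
  {p: True, b: True}


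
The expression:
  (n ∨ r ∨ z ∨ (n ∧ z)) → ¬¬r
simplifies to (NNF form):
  r ∨ (¬n ∧ ¬z)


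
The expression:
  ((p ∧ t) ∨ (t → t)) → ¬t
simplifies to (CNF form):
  ¬t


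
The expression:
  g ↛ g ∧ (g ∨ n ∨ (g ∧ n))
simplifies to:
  False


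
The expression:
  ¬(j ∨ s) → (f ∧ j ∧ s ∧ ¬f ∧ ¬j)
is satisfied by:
  {s: True, j: True}
  {s: True, j: False}
  {j: True, s: False}


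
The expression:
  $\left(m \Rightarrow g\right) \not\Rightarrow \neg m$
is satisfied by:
  {m: True, g: True}


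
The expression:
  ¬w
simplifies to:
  ¬w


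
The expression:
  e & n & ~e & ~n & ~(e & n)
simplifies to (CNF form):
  False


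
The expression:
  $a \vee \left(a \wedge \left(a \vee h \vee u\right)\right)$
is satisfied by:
  {a: True}


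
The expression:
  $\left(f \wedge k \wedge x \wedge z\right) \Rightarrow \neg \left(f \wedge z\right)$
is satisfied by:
  {k: False, z: False, x: False, f: False}
  {f: True, k: False, z: False, x: False}
  {x: True, k: False, z: False, f: False}
  {f: True, x: True, k: False, z: False}
  {z: True, f: False, k: False, x: False}
  {f: True, z: True, k: False, x: False}
  {x: True, z: True, f: False, k: False}
  {f: True, x: True, z: True, k: False}
  {k: True, x: False, z: False, f: False}
  {f: True, k: True, x: False, z: False}
  {x: True, k: True, f: False, z: False}
  {f: True, x: True, k: True, z: False}
  {z: True, k: True, x: False, f: False}
  {f: True, z: True, k: True, x: False}
  {x: True, z: True, k: True, f: False}


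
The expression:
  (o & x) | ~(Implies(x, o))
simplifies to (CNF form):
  x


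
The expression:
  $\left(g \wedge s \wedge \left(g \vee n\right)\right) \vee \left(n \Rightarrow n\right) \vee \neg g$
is always true.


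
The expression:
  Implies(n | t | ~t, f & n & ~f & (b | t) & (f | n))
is never true.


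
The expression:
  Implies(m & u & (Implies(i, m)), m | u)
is always true.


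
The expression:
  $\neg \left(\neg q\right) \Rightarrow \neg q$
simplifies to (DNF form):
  $\neg q$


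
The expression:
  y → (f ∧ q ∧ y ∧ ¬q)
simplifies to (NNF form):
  ¬y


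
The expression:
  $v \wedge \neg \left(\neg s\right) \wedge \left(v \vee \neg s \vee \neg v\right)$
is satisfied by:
  {s: True, v: True}


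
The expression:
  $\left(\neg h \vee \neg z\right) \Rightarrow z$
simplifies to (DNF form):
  $z$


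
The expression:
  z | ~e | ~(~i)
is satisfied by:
  {i: True, z: True, e: False}
  {i: True, e: False, z: False}
  {z: True, e: False, i: False}
  {z: False, e: False, i: False}
  {i: True, z: True, e: True}
  {i: True, e: True, z: False}
  {z: True, e: True, i: False}


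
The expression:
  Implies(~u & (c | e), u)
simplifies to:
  u | (~c & ~e)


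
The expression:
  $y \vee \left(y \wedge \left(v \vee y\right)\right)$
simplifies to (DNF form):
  $y$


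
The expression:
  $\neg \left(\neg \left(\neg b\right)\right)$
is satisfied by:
  {b: False}


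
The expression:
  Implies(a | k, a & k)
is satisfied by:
  {a: False, k: False}
  {k: True, a: True}


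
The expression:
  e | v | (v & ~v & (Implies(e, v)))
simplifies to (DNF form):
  e | v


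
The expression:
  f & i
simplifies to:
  f & i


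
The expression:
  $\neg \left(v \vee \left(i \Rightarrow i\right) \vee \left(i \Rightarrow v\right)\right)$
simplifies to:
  $\text{False}$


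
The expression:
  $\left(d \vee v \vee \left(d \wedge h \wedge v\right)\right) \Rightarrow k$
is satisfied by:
  {k: True, v: False, d: False}
  {d: True, k: True, v: False}
  {k: True, v: True, d: False}
  {d: True, k: True, v: True}
  {d: False, v: False, k: False}


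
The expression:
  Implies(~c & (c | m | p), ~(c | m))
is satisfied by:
  {c: True, m: False}
  {m: False, c: False}
  {m: True, c: True}


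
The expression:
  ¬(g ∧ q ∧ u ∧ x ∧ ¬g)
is always true.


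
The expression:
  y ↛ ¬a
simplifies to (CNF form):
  a ∧ y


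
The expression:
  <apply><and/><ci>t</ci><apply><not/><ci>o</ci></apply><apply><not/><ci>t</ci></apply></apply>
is never true.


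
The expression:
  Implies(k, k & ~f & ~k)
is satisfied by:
  {k: False}


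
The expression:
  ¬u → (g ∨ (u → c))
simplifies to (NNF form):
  True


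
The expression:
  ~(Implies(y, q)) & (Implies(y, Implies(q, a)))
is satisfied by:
  {y: True, q: False}


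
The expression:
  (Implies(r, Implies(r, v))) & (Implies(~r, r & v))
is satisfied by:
  {r: True, v: True}


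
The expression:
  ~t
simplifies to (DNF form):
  ~t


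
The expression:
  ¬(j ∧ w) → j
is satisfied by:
  {j: True}


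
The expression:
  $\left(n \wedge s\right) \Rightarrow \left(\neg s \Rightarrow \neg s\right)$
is always true.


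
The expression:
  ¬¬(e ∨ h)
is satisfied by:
  {e: True, h: True}
  {e: True, h: False}
  {h: True, e: False}


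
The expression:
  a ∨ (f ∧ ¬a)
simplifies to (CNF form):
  a ∨ f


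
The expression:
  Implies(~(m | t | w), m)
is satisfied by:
  {t: True, m: True, w: True}
  {t: True, m: True, w: False}
  {t: True, w: True, m: False}
  {t: True, w: False, m: False}
  {m: True, w: True, t: False}
  {m: True, w: False, t: False}
  {w: True, m: False, t: False}


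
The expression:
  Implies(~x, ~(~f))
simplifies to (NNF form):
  f | x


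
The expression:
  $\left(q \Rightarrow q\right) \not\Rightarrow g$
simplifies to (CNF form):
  $\neg g$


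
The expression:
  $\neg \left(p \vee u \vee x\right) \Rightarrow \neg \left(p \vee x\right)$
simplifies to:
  $\text{True}$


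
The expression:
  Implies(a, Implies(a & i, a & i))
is always true.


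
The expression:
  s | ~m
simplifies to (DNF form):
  s | ~m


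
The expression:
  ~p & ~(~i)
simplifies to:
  i & ~p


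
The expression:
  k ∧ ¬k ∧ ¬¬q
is never true.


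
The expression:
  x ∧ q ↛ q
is never true.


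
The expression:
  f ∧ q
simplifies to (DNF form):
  f ∧ q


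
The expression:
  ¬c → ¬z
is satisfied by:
  {c: True, z: False}
  {z: False, c: False}
  {z: True, c: True}


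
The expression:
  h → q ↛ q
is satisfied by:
  {h: False}


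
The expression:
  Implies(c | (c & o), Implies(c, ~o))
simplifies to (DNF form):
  ~c | ~o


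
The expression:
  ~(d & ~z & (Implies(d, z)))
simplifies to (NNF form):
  True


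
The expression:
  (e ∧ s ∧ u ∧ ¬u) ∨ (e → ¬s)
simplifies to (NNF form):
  ¬e ∨ ¬s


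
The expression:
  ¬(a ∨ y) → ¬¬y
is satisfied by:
  {a: True, y: True}
  {a: True, y: False}
  {y: True, a: False}


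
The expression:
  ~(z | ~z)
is never true.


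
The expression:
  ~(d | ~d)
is never true.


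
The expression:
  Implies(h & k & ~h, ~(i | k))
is always true.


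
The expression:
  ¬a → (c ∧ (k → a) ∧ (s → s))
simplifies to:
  a ∨ (c ∧ ¬k)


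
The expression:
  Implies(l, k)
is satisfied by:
  {k: True, l: False}
  {l: False, k: False}
  {l: True, k: True}


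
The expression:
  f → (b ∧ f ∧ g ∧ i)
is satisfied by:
  {g: True, b: True, i: True, f: False}
  {g: True, b: True, i: False, f: False}
  {g: True, i: True, b: False, f: False}
  {g: True, i: False, b: False, f: False}
  {b: True, i: True, g: False, f: False}
  {b: True, i: False, g: False, f: False}
  {i: True, g: False, b: False, f: False}
  {i: False, g: False, b: False, f: False}
  {f: True, g: True, b: True, i: True}


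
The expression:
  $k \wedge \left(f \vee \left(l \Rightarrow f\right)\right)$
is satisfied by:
  {f: True, k: True, l: False}
  {k: True, l: False, f: False}
  {f: True, l: True, k: True}


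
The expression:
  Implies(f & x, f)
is always true.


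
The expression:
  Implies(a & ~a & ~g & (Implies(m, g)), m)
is always true.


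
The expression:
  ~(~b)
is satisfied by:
  {b: True}


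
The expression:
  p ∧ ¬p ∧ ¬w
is never true.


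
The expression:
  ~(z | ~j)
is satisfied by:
  {j: True, z: False}


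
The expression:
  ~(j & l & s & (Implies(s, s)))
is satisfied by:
  {l: False, s: False, j: False}
  {j: True, l: False, s: False}
  {s: True, l: False, j: False}
  {j: True, s: True, l: False}
  {l: True, j: False, s: False}
  {j: True, l: True, s: False}
  {s: True, l: True, j: False}


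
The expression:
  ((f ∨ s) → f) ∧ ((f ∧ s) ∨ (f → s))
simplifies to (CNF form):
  (f ∨ ¬f) ∧ (f ∨ ¬s) ∧ (s ∨ ¬f) ∧ (s ∨ ¬s)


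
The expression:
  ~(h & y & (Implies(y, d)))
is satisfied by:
  {h: False, d: False, y: False}
  {y: True, h: False, d: False}
  {d: True, h: False, y: False}
  {y: True, d: True, h: False}
  {h: True, y: False, d: False}
  {y: True, h: True, d: False}
  {d: True, h: True, y: False}


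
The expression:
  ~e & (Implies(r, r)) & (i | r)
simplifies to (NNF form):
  ~e & (i | r)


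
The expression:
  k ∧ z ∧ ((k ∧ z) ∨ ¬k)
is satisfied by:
  {z: True, k: True}


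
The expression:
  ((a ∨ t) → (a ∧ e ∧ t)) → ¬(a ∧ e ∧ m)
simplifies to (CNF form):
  ¬a ∨ ¬e ∨ ¬m ∨ ¬t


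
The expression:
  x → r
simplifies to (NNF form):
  r ∨ ¬x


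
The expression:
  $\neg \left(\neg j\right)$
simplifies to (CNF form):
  $j$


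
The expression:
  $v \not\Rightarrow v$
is never true.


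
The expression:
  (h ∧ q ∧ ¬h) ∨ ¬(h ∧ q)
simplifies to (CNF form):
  ¬h ∨ ¬q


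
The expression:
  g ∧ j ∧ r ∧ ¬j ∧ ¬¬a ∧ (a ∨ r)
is never true.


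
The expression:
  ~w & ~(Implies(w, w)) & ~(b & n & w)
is never true.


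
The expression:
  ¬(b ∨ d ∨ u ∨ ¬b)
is never true.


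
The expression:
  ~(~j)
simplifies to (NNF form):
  j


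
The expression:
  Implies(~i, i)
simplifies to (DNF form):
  i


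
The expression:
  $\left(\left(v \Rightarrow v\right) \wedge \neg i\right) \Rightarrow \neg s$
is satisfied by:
  {i: True, s: False}
  {s: False, i: False}
  {s: True, i: True}


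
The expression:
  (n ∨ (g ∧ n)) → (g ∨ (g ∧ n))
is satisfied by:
  {g: True, n: False}
  {n: False, g: False}
  {n: True, g: True}


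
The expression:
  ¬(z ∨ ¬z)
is never true.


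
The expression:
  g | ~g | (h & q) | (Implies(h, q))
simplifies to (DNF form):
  True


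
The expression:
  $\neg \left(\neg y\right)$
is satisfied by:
  {y: True}


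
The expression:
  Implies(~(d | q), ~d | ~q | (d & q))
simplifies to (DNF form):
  True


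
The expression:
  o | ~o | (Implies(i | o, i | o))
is always true.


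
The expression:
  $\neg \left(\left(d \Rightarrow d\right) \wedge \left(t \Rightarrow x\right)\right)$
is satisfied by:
  {t: True, x: False}


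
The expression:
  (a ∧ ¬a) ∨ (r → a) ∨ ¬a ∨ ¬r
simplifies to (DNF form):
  True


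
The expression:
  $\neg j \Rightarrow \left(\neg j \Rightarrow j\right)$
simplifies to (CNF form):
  $j$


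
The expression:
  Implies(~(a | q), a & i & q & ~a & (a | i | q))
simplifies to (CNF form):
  a | q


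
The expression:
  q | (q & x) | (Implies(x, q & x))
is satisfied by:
  {q: True, x: False}
  {x: False, q: False}
  {x: True, q: True}


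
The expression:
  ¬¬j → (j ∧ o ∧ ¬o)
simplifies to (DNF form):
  ¬j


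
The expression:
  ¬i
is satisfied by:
  {i: False}


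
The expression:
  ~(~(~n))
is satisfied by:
  {n: False}


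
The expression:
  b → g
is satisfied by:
  {g: True, b: False}
  {b: False, g: False}
  {b: True, g: True}


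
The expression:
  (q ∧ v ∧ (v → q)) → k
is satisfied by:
  {k: True, v: False, q: False}
  {v: False, q: False, k: False}
  {k: True, q: True, v: False}
  {q: True, v: False, k: False}
  {k: True, v: True, q: False}
  {v: True, k: False, q: False}
  {k: True, q: True, v: True}


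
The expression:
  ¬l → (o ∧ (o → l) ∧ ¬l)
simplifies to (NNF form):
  l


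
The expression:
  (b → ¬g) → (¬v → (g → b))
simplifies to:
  b ∨ v ∨ ¬g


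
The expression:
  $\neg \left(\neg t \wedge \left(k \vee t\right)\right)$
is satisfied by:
  {t: True, k: False}
  {k: False, t: False}
  {k: True, t: True}


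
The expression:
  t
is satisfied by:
  {t: True}


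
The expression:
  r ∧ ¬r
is never true.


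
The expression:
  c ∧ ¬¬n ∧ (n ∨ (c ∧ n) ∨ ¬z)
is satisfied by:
  {c: True, n: True}


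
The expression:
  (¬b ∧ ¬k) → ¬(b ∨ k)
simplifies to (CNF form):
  True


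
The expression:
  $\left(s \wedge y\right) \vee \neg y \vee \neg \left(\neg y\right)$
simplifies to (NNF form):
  $\text{True}$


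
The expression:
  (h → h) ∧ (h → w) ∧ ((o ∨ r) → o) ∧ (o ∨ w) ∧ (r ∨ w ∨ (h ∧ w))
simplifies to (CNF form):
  (o ∨ ¬r) ∧ (r ∨ w) ∧ (w ∨ ¬h)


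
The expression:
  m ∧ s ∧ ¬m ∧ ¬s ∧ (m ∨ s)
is never true.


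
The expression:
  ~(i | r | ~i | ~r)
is never true.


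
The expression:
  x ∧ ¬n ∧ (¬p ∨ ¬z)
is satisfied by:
  {x: True, n: False, p: False, z: False}
  {x: True, z: True, n: False, p: False}
  {x: True, p: True, n: False, z: False}


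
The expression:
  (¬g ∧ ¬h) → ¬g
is always true.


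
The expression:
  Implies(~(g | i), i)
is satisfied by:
  {i: True, g: True}
  {i: True, g: False}
  {g: True, i: False}
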